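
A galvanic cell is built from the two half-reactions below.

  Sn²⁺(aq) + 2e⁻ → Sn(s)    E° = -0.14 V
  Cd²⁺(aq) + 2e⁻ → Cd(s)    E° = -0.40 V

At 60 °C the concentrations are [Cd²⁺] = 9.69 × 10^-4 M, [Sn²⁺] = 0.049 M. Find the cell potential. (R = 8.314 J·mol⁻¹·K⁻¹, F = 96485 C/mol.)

0.316 V

The Sn²⁺/Sn couple has the higher reduction potential and acts as the cathode, so E°_cell = -0.14 − (-0.40) = 0.26 V.
Balancing electrons gives n = 2; the reaction quotient is Q = [Cd²⁺]/[Sn²⁺] = 0.0198.
E = E° − (RT/nF) ln Q = 0.26 − (8.314×333)/(2×96485) × (-3.923) = 0.260 + 0.056 = 0.316 V.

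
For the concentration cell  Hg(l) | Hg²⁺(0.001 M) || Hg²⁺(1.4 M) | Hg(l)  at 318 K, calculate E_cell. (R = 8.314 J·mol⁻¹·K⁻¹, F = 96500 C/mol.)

0.099 V

Both half-cells are Hg²⁺/Hg, so E°_cell = 0. The concentrated side is the cathode; the cell reaction moves Hg²⁺ from high to low concentration with n = 2.
Q = [Hg²⁺]_dilute/[Hg²⁺]_conc = 0.001/1.4 = 7.14 × 10^-4.
E = 0 − (RT/nF) ln Q = −((8.314×318)/(2×96500))(-7.244) = 0.0992 V.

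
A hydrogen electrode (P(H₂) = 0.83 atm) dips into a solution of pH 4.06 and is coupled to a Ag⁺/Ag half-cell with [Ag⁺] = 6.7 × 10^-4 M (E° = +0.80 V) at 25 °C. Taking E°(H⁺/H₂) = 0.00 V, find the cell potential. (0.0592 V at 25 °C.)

The Ag⁺/Ag couple is the cathode, so E°_cell = 0.80 V; n = 2.
[H⁺] = 10^(−4.06) = 8.7 × 10^-5 M, and Q = [H⁺]^2 / ([Ag⁺]^2·P(H₂)) = 0.0204.
E = E° − (0.0592/2) log Q = 0.80 − (0.0592/2)(-1.691) = 0.850 V.

0.85 V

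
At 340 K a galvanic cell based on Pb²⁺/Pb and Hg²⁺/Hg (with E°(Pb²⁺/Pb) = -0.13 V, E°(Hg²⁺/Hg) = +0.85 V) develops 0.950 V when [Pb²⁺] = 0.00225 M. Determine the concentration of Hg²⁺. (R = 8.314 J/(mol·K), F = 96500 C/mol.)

2.9 × 10^-4 M

From the Nernst equation, ln Q = nF(E° − E)/RT = 2×96500×(0.98 − 0.950)/(8.314×340) = 2.048, so Q = 7.75.
With Q = [Pb²⁺]/[Hg²⁺] and the known concentrations, [Hg²⁺] in the denominator gives [Hg²⁺] = 2.9 × 10^-4 M.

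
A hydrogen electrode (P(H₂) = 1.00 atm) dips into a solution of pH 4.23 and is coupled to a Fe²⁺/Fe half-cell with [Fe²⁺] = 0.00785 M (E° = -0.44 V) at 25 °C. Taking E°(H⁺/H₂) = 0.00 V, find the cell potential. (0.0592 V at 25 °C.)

0.25 V

The hydrogen couple is the cathode, so E°_cell = 0.44 V; n = 2.
[H⁺] = 10^(−4.23) = 5.9 × 10^-5 M, and Q = [Fe²⁺]·P(H₂) / [H⁺]^2 = 2.26 × 10^6.
E = E° − (0.0592/2) log Q = 0.44 − (0.0592/2)(6.355) = 0.252 V.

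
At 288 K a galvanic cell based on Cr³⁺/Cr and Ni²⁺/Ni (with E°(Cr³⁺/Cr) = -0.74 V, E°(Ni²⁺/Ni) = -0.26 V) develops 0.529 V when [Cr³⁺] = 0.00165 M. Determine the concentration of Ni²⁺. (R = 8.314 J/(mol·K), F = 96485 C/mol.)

0.72 M

From the Nernst equation, ln Q = nF(E° − E)/RT = 6×96485×(0.48 − 0.529)/(8.314×288) = -11.847, so Q = 7.16 × 10^-6.
With Q = [Cr³⁺]^2/[Ni²⁺]^3 and the known concentrations, [Ni²⁺]^3 in the denominator gives [Ni²⁺] = 0.72 M.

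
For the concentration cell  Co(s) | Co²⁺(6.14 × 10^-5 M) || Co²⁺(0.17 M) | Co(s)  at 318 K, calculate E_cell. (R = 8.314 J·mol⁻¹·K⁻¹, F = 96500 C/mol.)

0.11 V

Both half-cells are Co²⁺/Co, so E°_cell = 0. The concentrated side is the cathode; the cell reaction moves Co²⁺ from high to low concentration with n = 2.
Q = [Co²⁺]_dilute/[Co²⁺]_conc = 6.14 × 10^-5/0.17 = 3.61 × 10^-4.
E = 0 − (RT/nF) ln Q = −((8.314×318)/(2×96500))(-7.926) = 0.1086 V.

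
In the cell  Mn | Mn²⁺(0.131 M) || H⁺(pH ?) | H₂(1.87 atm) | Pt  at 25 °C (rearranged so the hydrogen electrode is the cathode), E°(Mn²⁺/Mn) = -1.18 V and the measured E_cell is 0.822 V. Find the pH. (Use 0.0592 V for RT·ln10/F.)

pH = 6.35

E°_cell = 1.18 V and n = 2.
log Q = n(E° − E)/0.0592 = 2×(1.18 − 0.822)/0.0592 = 12.095.
With Q = [Mn²⁺]·P(H₂) / [H⁺]^2, solving for [H⁺] gives log[H⁺] = -6.353, so pH = 6.35.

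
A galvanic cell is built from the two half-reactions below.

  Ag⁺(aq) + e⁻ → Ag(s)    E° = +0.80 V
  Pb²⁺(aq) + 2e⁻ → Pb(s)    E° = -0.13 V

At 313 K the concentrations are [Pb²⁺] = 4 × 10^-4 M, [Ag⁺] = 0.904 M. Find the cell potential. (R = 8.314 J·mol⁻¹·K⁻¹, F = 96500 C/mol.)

The Ag⁺/Ag couple has the higher reduction potential and acts as the cathode, so E°_cell = +0.80 − (-0.13) = 0.93 V.
Balancing electrons gives n = 2; the reaction quotient is Q = [Pb²⁺]/[Ag⁺]^2 = 4.89 × 10^-4.
E = E° − (RT/nF) ln Q = 0.93 − (8.314×313)/(2×96500) × (-7.622) = 0.930 + 0.103 = 1.033 V.

1.03 V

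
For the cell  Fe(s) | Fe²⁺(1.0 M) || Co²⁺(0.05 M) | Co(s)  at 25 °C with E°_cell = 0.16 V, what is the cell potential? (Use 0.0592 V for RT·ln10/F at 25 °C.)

0.121 V

Balancing electrons gives n = 2; the reaction quotient is Q = [Fe²⁺]/[Co²⁺] = 20.0.
At 25 °C, E = E° − (0.0592/n) log Q = 0.16 − (0.0592/2)(1.301) = 0.160 − 0.039 = 0.121 V.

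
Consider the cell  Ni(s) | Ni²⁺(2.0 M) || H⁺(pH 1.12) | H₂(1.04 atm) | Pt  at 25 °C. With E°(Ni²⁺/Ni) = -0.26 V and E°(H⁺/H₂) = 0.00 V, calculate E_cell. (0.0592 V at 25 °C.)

0.18 V

The hydrogen couple is the cathode, so E°_cell = 0.26 V; n = 2.
[H⁺] = 10^(−1.12) = 0.076 M, and Q = [Ni²⁺]·P(H₂) / [H⁺]^2 = 361.
E = E° − (0.0592/2) log Q = 0.26 − (0.0592/2)(2.558) = 0.184 V.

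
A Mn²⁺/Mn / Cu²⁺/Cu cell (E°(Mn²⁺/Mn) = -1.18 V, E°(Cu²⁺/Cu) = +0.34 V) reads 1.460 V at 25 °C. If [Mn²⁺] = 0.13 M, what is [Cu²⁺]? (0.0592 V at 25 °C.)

0.0012 M

From the Nernst equation, log Q = n(E° − E)/0.0592 = 2(1.52 − 1.460)/0.0592 = 2.027, so Q = 106.
With Q = [Mn²⁺]/[Cu²⁺] and the known concentrations, [Cu²⁺] in the denominator gives [Cu²⁺] = 0.0012 M.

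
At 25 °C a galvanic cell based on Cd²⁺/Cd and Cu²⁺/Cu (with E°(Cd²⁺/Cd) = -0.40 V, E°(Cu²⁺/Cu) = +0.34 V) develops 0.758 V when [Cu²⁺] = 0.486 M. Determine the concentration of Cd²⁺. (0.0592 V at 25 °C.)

0.12 M

From the Nernst equation, log Q = n(E° − E)/0.0592 = 2(0.74 − 0.758)/0.0592 = -0.608, so Q = 0.247.
With Q = [Cd²⁺]/[Cu²⁺] and the known concentrations, [Cd²⁺] in the numerator gives [Cd²⁺] = 0.12 M.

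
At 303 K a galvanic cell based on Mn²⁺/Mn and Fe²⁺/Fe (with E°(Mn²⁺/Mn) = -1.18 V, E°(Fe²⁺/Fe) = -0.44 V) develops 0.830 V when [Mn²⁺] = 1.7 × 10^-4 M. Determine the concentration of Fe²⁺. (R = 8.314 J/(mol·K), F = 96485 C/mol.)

0.17 M

From the Nernst equation, ln Q = nF(E° − E)/RT = 2×96485×(0.74 − 0.830)/(8.314×303) = -6.894, so Q = 0.00101.
With Q = [Mn²⁺]/[Fe²⁺] and the known concentrations, [Fe²⁺] in the denominator gives [Fe²⁺] = 0.17 M.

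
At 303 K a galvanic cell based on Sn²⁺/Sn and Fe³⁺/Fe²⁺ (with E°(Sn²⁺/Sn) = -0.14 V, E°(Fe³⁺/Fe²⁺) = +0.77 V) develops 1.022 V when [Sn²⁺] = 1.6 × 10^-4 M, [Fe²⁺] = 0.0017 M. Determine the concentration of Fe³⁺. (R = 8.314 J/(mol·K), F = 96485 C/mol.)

0.0016 M

From the Nernst equation, ln Q = nF(E° − E)/RT = 2×96485×(0.91 − 1.022)/(8.314×303) = -8.579, so Q = 1.88 × 10^-4.
With Q = [Sn²⁺]·[Fe²⁺]^2/[Fe³⁺]^2 and the known concentrations, [Fe³⁺]^2 in the denominator gives [Fe³⁺] = 0.0016 M.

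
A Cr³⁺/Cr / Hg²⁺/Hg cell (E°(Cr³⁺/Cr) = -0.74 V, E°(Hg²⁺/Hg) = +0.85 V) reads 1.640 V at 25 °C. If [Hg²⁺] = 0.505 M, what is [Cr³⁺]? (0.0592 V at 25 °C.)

From the Nernst equation, log Q = n(E° − E)/0.0592 = 6(1.59 − 1.640)/0.0592 = -5.068, so Q = 8.56 × 10^-6.
With Q = [Cr³⁺]^2/[Hg²⁺]^3 and the known concentrations, [Cr³⁺]^2 in the numerator gives [Cr³⁺] = 0.001 M.

0.001 M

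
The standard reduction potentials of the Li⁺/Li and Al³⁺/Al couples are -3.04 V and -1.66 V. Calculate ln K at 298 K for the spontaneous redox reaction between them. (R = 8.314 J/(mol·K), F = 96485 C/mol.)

E°_cell = -1.66 − (-3.04) = 1.38 V, with n = 3 electrons transferred.
At equilibrium E = 0, so the Nernst equation gives ln K = nFE°/RT = (3)(96485)(1.38)/((8.314)(298)) = 161.23.

ln K = 161.2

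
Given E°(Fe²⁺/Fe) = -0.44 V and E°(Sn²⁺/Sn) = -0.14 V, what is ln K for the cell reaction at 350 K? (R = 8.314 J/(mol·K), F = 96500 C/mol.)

ln K = 19.9

E°_cell = -0.14 − (-0.44) = 0.30 V, with n = 2 electrons transferred.
At equilibrium E = 0, so the Nernst equation gives ln K = nFE°/RT = (2)(96500)(0.30)/((8.314)(350)) = 19.90.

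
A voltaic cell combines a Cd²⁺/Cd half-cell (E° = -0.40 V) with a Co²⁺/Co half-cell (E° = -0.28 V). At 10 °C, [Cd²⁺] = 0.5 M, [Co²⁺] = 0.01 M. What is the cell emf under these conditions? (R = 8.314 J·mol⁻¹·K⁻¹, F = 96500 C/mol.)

0.072 V

The Co²⁺/Co couple has the higher reduction potential and acts as the cathode, so E°_cell = -0.28 − (-0.40) = 0.12 V.
Balancing electrons gives n = 2; the reaction quotient is Q = [Cd²⁺]/[Co²⁺] = 50.0.
E = E° − (RT/nF) ln Q = 0.12 − (8.314×283)/(2×96500) × (3.912) = 0.120 − 0.048 = 0.072 V.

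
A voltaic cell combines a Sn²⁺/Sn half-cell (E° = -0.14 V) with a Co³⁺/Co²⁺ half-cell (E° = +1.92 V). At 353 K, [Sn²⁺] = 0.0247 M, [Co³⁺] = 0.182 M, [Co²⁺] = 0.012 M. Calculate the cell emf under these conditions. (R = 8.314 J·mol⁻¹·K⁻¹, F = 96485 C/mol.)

The Co³⁺/Co²⁺ couple has the higher reduction potential and acts as the cathode, so E°_cell = +1.92 − (-0.14) = 2.06 V.
Balancing electrons gives n = 2; the reaction quotient is Q = [Sn²⁺]·[Co²⁺]^2/[Co³⁺]^2 = 1.07 × 10^-4.
E = E° − (RT/nF) ln Q = 2.06 − (8.314×353)/(2×96485) × (-9.139) = 2.060 + 0.139 = 2.199 V.

2.20 V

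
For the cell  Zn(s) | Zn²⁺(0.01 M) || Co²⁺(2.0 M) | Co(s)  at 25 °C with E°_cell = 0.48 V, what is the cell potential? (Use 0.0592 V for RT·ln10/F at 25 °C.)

Balancing electrons gives n = 2; the reaction quotient is Q = [Zn²⁺]/[Co²⁺] = 0.00500.
At 25 °C, E = E° − (0.0592/n) log Q = 0.48 − (0.0592/2)(-2.301) = 0.480 + 0.068 = 0.548 V.

0.548 V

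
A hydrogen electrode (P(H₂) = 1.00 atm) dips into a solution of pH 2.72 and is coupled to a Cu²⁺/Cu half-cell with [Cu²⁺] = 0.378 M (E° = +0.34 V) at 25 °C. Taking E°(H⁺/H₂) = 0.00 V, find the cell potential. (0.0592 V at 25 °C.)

0.49 V

The Cu²⁺/Cu couple is the cathode, so E°_cell = 0.34 V; n = 2.
[H⁺] = 10^(−2.72) = 0.0019 M, and Q = [H⁺]^2 / ([Cu²⁺]·P(H₂)) = 9.61 × 10^-6.
E = E° − (0.0592/2) log Q = 0.34 − (0.0592/2)(-5.017) = 0.489 V.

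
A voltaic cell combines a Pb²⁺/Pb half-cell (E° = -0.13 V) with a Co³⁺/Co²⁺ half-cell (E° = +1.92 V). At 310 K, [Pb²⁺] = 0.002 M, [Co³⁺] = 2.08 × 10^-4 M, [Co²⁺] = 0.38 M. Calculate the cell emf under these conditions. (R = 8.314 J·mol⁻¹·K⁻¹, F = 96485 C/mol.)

The Co³⁺/Co²⁺ couple has the higher reduction potential and acts as the cathode, so E°_cell = +1.92 − (-0.13) = 2.05 V.
Balancing electrons gives n = 2; the reaction quotient is Q = [Pb²⁺]·[Co²⁺]^2/[Co³⁺]^2 = 6680.
E = E° − (RT/nF) ln Q = 2.05 − (8.314×310)/(2×96485) × (8.806) = 2.050 − 0.118 = 1.932 V.

1.93 V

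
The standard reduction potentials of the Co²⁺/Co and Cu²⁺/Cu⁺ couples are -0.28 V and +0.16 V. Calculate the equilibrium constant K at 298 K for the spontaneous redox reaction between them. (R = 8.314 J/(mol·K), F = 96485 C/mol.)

7.6 × 10^14

E°_cell = +0.16 − (-0.28) = 0.44 V, with n = 2 electrons transferred.
At equilibrium E = 0, so the Nernst equation gives ln K = nFE°/RT = (2)(96485)(0.44)/((8.314)(298)) = 34.27.
K = e^34.27 = 7.6 × 10^14.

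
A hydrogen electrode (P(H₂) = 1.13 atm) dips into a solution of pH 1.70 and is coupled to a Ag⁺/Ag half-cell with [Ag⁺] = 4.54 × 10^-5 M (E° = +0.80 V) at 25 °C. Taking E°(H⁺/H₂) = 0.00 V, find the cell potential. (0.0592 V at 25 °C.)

The Ag⁺/Ag couple is the cathode, so E°_cell = 0.80 V; n = 2.
[H⁺] = 10^(−1.70) = 0.020 M, and Q = [H⁺]^2 / ([Ag⁺]^2·P(H₂)) = 1.71 × 10^5.
E = E° − (0.0592/2) log Q = 0.80 − (0.0592/2)(5.233) = 0.645 V.

0.65 V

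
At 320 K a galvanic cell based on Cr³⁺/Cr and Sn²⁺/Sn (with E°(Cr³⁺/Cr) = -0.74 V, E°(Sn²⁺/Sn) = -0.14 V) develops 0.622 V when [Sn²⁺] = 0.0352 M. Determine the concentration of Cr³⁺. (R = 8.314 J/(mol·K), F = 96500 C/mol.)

6 × 10^-4 M

From the Nernst equation, ln Q = nF(E° − E)/RT = 6×96500×(0.60 − 0.622)/(8.314×320) = -4.788, so Q = 0.00833.
With Q = [Cr³⁺]^2/[Sn²⁺]^3 and the known concentrations, [Cr³⁺]^2 in the numerator gives [Cr³⁺] = 6 × 10^-4 M.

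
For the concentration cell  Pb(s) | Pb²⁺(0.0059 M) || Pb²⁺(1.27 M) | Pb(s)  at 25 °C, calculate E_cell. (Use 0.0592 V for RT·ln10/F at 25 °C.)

Both half-cells are Pb²⁺/Pb, so E°_cell = 0. The concentrated side is the cathode; the cell reaction moves Pb²⁺ from high to low concentration with n = 2.
Q = [Pb²⁺]_dilute/[Pb²⁺]_conc = 0.0059/1.27 = 0.00465.
E = 0 − (0.0592/2) log Q = −(0.0592/2)(-2.333) = 0.0691 V.

0.069 V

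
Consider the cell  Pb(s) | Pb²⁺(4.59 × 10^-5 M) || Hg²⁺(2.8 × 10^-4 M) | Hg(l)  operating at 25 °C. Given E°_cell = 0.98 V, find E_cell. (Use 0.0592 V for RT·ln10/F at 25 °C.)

1.00 V

Balancing electrons gives n = 2; the reaction quotient is Q = [Pb²⁺]/[Hg²⁺] = 0.164.
At 25 °C, E = E° − (0.0592/n) log Q = 0.98 − (0.0592/2)(-0.785) = 0.980 + 0.023 = 1.003 V.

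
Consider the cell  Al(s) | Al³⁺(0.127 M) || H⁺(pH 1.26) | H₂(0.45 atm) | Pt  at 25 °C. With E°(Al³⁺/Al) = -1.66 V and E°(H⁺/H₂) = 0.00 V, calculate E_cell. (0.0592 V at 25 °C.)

The hydrogen couple is the cathode, so E°_cell = 1.66 V; n = 6.
[H⁺] = 10^(−1.26) = 0.055 M, and Q = [Al³⁺]^2·P(H₂)^3 / [H⁺]^6 = 5.34 × 10^4.
E = E° − (0.0592/6) log Q = 1.66 − (0.0592/6)(4.727) = 1.613 V.

1.61 V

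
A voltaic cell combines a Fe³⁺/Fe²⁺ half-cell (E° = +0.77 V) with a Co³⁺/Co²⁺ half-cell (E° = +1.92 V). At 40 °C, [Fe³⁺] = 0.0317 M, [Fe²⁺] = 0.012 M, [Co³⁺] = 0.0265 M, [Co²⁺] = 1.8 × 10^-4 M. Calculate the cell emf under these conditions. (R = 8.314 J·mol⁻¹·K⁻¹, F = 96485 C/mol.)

1.26 V

The Co³⁺/Co²⁺ couple has the higher reduction potential and acts as the cathode, so E°_cell = +1.92 − (+0.77) = 1.15 V.
Balancing electrons gives n = 1; the reaction quotient is Q = [Fe³⁺]·[Co²⁺]/([Fe²⁺]·[Co³⁺]) = 0.0179.
E = E° − (RT/nF) ln Q = 1.15 − (8.314×313)/(1×96485) × (-4.021) = 1.150 + 0.108 = 1.258 V.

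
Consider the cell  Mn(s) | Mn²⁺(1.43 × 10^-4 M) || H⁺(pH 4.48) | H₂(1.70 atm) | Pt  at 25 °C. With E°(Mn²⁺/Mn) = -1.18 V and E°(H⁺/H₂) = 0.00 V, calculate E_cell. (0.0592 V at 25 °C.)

1.02 V

The hydrogen couple is the cathode, so E°_cell = 1.18 V; n = 2.
[H⁺] = 10^(−4.48) = 3.3 × 10^-5 M, and Q = [Mn²⁺]·P(H₂) / [H⁺]^2 = 2.22 × 10^5.
E = E° − (0.0592/2) log Q = 1.18 − (0.0592/2)(5.346) = 1.022 V.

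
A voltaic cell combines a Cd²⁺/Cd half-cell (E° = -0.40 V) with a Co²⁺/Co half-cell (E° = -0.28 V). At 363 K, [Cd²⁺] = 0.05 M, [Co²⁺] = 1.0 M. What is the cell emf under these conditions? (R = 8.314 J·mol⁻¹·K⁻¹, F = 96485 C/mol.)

The Co²⁺/Co couple has the higher reduction potential and acts as the cathode, so E°_cell = -0.28 − (-0.40) = 0.12 V.
Balancing electrons gives n = 2; the reaction quotient is Q = [Cd²⁺]/[Co²⁺] = 0.0500.
E = E° − (RT/nF) ln Q = 0.12 − (8.314×363)/(2×96485) × (-2.996) = 0.120 + 0.047 = 0.167 V.

0.167 V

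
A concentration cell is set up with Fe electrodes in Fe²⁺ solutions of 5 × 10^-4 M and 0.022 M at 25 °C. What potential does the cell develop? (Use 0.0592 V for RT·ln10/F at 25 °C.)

Both half-cells are Fe²⁺/Fe, so E°_cell = 0. The concentrated side is the cathode; the cell reaction moves Fe²⁺ from high to low concentration with n = 2.
Q = [Fe²⁺]_dilute/[Fe²⁺]_conc = 5 × 10^-4/0.022 = 0.0227.
E = 0 − (0.0592/2) log Q = −(0.0592/2)(-1.643) = 0.0486 V.

0.049 V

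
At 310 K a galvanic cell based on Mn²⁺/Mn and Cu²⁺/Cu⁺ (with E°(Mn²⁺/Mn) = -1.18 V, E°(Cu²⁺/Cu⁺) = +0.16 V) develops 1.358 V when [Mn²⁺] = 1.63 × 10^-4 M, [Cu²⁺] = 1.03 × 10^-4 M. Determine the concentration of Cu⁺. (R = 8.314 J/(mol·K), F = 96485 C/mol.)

0.0041 M

From the Nernst equation, ln Q = nF(E° − E)/RT = 2×96485×(1.34 − 1.358)/(8.314×310) = -1.348, so Q = 0.260.
With Q = [Mn²⁺]·[Cu⁺]^2/[Cu²⁺]^2 and the known concentrations, [Cu⁺]^2 in the numerator gives [Cu⁺] = 0.0041 M.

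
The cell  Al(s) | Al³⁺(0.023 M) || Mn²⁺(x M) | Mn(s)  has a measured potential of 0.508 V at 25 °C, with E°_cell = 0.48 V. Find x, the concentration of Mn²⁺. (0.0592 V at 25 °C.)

From the Nernst equation, log Q = n(E° − E)/0.0592 = 6(0.48 − 0.508)/0.0592 = -2.838, so Q = 0.00145.
With Q = [Al³⁺]^2/[Mn²⁺]^3 and the known concentrations, [Mn²⁺]^3 in the denominator gives [Mn²⁺] = 0.71 M.

0.71 M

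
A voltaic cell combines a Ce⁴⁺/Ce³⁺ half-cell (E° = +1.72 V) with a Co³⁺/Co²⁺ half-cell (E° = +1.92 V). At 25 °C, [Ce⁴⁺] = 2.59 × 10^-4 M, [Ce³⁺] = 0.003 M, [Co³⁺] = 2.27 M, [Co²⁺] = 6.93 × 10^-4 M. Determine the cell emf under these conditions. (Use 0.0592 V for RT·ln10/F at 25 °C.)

The Co³⁺/Co²⁺ couple has the higher reduction potential and acts as the cathode, so E°_cell = +1.92 − (+1.72) = 0.20 V.
Balancing electrons gives n = 1; the reaction quotient is Q = [Ce⁴⁺]·[Co²⁺]/([Ce³⁺]·[Co³⁺]) = 2.64 × 10^-5.
At 25 °C, E = E° − (0.0592/n) log Q = 0.20 − (0.0592/1)(-4.579) = 0.200 + 0.271 = 0.471 V.

0.471 V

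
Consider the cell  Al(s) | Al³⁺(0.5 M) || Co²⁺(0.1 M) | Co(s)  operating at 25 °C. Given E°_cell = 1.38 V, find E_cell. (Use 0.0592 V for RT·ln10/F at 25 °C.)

Balancing electrons gives n = 6; the reaction quotient is Q = [Al³⁺]^2/[Co²⁺]^3 = 250.
At 25 °C, E = E° − (0.0592/n) log Q = 1.38 − (0.0592/6)(2.398) = 1.380 − 0.024 = 1.356 V.

1.36 V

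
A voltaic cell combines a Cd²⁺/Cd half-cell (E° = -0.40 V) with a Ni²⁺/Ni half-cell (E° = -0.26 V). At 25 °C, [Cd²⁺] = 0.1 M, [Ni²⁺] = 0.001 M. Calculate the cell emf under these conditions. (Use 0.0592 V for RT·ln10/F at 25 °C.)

0.081 V

The Ni²⁺/Ni couple has the higher reduction potential and acts as the cathode, so E°_cell = -0.26 − (-0.40) = 0.14 V.
Balancing electrons gives n = 2; the reaction quotient is Q = [Cd²⁺]/[Ni²⁺] = 100.
At 25 °C, E = E° − (0.0592/n) log Q = 0.14 − (0.0592/2)(2.000) = 0.140 − 0.059 = 0.081 V.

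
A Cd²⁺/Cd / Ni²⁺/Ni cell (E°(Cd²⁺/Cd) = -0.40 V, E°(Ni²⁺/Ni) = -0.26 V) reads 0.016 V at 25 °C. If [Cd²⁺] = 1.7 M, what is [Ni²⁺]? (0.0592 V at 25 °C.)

From the Nernst equation, log Q = n(E° − E)/0.0592 = 2(0.14 − 0.016)/0.0592 = 4.189, so Q = 1.55 × 10^4.
With Q = [Cd²⁺]/[Ni²⁺] and the known concentrations, [Ni²⁺] in the denominator gives [Ni²⁺] = 1.1 × 10^-4 M.

1.1 × 10^-4 M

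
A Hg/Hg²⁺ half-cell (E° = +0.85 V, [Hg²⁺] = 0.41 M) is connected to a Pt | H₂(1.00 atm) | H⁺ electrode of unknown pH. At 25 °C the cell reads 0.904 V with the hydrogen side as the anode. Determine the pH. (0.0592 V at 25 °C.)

pH = 1.11

E°_cell = 0.85 V and n = 2.
log Q = n(E° − E)/0.0592 = 2×(0.85 − 0.904)/0.0592 = -1.824.
With Q = [H⁺]^2 / ([Hg²⁺]·P(H₂)), solving for [H⁺] gives log[H⁺] = -1.106, so pH = 1.11.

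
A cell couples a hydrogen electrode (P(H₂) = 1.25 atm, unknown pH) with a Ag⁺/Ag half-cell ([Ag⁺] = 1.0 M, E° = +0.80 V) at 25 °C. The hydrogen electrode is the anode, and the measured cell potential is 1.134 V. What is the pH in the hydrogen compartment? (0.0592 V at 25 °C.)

E°_cell = 0.80 V and n = 2.
log Q = n(E° − E)/0.0592 = 2×(0.80 − 1.134)/0.0592 = -11.284.
With Q = [H⁺]^2 / ([Ag⁺]^2·P(H₂)), solving for [H⁺] gives log[H⁺] = -5.593, so pH = 5.59.

pH = 5.59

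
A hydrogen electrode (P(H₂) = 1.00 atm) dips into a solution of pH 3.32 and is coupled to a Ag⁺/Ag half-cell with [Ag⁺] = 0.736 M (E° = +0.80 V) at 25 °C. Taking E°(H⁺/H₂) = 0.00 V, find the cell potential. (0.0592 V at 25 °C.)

The Ag⁺/Ag couple is the cathode, so E°_cell = 0.80 V; n = 2.
[H⁺] = 10^(−3.32) = 4.8 × 10^-4 M, and Q = [H⁺]^2 / ([Ag⁺]^2·P(H₂)) = 4.23 × 10^-7.
E = E° − (0.0592/2) log Q = 0.80 − (0.0592/2)(-6.374) = 0.989 V.

0.99 V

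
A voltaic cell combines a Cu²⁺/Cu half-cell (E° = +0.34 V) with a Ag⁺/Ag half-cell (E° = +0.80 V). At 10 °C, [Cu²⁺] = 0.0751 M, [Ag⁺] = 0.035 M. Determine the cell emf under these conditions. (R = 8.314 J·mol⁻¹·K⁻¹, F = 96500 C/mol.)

The Ag⁺/Ag couple has the higher reduction potential and acts as the cathode, so E°_cell = +0.80 − (+0.34) = 0.46 V.
Balancing electrons gives n = 2; the reaction quotient is Q = [Cu²⁺]/[Ag⁺]^2 = 61.3.
E = E° − (RT/nF) ln Q = 0.46 − (8.314×283)/(2×96500) × (4.116) = 0.460 − 0.050 = 0.410 V.

0.410 V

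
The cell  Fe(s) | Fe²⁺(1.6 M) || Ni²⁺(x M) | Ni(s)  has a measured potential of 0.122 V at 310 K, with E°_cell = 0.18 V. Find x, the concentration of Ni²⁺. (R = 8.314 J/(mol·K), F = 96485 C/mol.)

From the Nernst equation, ln Q = nF(E° − E)/RT = 2×96485×(0.18 − 0.122)/(8.314×310) = 4.343, so Q = 76.9.
With Q = [Fe²⁺]/[Ni²⁺] and the known concentrations, [Ni²⁺] in the denominator gives [Ni²⁺] = 0.021 M.

0.021 M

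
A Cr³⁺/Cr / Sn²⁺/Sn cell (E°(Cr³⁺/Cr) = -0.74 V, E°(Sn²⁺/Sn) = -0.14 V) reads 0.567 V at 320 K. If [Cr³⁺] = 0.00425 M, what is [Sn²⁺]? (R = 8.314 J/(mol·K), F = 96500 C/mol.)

0.0024 M

From the Nernst equation, ln Q = nF(E° − E)/RT = 6×96500×(0.60 − 0.567)/(8.314×320) = 7.182, so Q = 1320.
With Q = [Cr³⁺]^2/[Sn²⁺]^3 and the known concentrations, [Sn²⁺]^3 in the denominator gives [Sn²⁺] = 0.0024 M.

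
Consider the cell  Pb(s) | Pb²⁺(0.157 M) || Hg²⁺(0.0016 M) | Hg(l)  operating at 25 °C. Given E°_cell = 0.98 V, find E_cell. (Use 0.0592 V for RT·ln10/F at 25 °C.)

0.921 V

Balancing electrons gives n = 2; the reaction quotient is Q = [Pb²⁺]/[Hg²⁺] = 98.1.
At 25 °C, E = E° − (0.0592/n) log Q = 0.98 − (0.0592/2)(1.992) = 0.980 − 0.059 = 0.921 V.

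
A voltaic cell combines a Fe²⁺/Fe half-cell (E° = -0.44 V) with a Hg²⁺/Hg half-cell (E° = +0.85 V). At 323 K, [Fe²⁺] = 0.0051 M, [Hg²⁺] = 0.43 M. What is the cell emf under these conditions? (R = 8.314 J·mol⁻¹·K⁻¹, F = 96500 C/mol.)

The Hg²⁺/Hg couple has the higher reduction potential and acts as the cathode, so E°_cell = +0.85 − (-0.44) = 1.29 V.
Balancing electrons gives n = 2; the reaction quotient is Q = [Fe²⁺]/[Hg²⁺] = 0.0119.
E = E° − (RT/nF) ln Q = 1.29 − (8.314×323)/(2×96500) × (-4.435) = 1.290 + 0.062 = 1.352 V.

1.35 V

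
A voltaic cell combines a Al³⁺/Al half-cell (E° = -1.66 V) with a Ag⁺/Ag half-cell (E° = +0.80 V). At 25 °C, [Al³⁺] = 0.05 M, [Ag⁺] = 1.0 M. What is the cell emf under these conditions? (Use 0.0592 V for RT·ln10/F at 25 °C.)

2.49 V

The Ag⁺/Ag couple has the higher reduction potential and acts as the cathode, so E°_cell = +0.80 − (-1.66) = 2.46 V.
Balancing electrons gives n = 3; the reaction quotient is Q = [Al³⁺]/[Ag⁺]^3 = 0.0500.
At 25 °C, E = E° − (0.0592/n) log Q = 2.46 − (0.0592/3)(-1.301) = 2.460 + 0.026 = 2.486 V.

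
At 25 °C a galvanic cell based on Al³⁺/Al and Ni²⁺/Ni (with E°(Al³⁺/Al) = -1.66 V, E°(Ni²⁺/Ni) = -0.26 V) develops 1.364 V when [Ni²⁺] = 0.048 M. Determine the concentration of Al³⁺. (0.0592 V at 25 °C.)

From the Nernst equation, log Q = n(E° − E)/0.0592 = 6(1.40 − 1.364)/0.0592 = 3.649, so Q = 4450.
With Q = [Al³⁺]^2/[Ni²⁺]^3 and the known concentrations, [Al³⁺]^2 in the numerator gives [Al³⁺] = 0.7 M.

0.7 M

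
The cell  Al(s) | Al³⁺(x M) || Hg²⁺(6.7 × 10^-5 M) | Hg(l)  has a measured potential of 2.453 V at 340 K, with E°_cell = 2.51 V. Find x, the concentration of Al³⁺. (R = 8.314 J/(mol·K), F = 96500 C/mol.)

1.9 × 10^-4 M

From the Nernst equation, ln Q = nF(E° − E)/RT = 6×96500×(2.51 − 2.453)/(8.314×340) = 11.675, so Q = 1.18 × 10^5.
With Q = [Al³⁺]^2/[Hg²⁺]^3 and the known concentrations, [Al³⁺]^2 in the numerator gives [Al³⁺] = 1.9 × 10^-4 M.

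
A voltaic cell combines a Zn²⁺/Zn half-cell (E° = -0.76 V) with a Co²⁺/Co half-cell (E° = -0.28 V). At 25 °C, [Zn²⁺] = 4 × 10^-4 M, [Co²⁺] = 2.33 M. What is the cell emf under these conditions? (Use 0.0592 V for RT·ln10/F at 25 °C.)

0.591 V

The Co²⁺/Co couple has the higher reduction potential and acts as the cathode, so E°_cell = -0.28 − (-0.76) = 0.48 V.
Balancing electrons gives n = 2; the reaction quotient is Q = [Zn²⁺]/[Co²⁺] = 1.72 × 10^-4.
At 25 °C, E = E° − (0.0592/n) log Q = 0.48 − (0.0592/2)(-3.765) = 0.480 + 0.111 = 0.591 V.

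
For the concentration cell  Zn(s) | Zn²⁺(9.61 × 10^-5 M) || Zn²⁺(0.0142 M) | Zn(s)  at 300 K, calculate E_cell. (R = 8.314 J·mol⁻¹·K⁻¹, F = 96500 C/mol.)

Both half-cells are Zn²⁺/Zn, so E°_cell = 0. The concentrated side is the cathode; the cell reaction moves Zn²⁺ from high to low concentration with n = 2.
Q = [Zn²⁺]_dilute/[Zn²⁺]_conc = 9.61 × 10^-5/0.0142 = 0.00677.
E = 0 − (RT/nF) ln Q = −((8.314×300)/(2×96500))(-4.996) = 0.0646 V.

0.065 V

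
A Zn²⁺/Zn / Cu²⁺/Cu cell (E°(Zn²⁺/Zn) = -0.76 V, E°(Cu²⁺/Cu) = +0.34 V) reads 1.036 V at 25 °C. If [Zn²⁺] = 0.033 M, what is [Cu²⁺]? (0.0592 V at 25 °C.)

From the Nernst equation, log Q = n(E° − E)/0.0592 = 2(1.10 − 1.036)/0.0592 = 2.162, so Q = 145.
With Q = [Zn²⁺]/[Cu²⁺] and the known concentrations, [Cu²⁺] in the denominator gives [Cu²⁺] = 2.3 × 10^-4 M.

2.3 × 10^-4 M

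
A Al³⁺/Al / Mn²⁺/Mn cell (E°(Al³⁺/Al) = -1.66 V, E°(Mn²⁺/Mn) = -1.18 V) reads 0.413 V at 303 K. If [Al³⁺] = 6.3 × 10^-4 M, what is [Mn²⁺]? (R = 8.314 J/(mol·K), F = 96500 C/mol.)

4.3 × 10^-5 M

From the Nernst equation, ln Q = nF(E° − E)/RT = 6×96500×(0.48 − 0.413)/(8.314×303) = 15.399, so Q = 4.87 × 10^6.
With Q = [Al³⁺]^2/[Mn²⁺]^3 and the known concentrations, [Mn²⁺]^3 in the denominator gives [Mn²⁺] = 4.3 × 10^-5 M.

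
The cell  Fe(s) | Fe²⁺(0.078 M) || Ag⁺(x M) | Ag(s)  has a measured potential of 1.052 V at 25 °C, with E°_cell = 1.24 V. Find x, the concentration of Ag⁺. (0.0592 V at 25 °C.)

1.9 × 10^-4 M

From the Nernst equation, log Q = n(E° − E)/0.0592 = 2(1.24 − 1.052)/0.0592 = 6.351, so Q = 2.25 × 10^6.
With Q = [Fe²⁺]/[Ag⁺]^2 and the known concentrations, [Ag⁺]^2 in the denominator gives [Ag⁺] = 1.9 × 10^-4 M.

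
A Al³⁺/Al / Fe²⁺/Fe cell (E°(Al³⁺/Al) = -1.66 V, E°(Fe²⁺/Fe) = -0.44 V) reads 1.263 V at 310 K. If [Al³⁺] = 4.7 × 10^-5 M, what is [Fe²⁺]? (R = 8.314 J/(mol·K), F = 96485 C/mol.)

0.033 M

From the Nernst equation, ln Q = nF(E° − E)/RT = 6×96485×(1.22 − 1.263)/(8.314×310) = -9.658, so Q = 6.39 × 10^-5.
With Q = [Al³⁺]^2/[Fe²⁺]^3 and the known concentrations, [Fe²⁺]^3 in the denominator gives [Fe²⁺] = 0.033 M.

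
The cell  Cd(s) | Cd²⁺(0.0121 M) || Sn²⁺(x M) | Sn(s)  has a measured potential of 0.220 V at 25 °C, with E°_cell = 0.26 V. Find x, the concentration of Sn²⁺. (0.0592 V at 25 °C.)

From the Nernst equation, log Q = n(E° − E)/0.0592 = 2(0.26 − 0.220)/0.0592 = 1.351, so Q = 22.5.
With Q = [Cd²⁺]/[Sn²⁺] and the known concentrations, [Sn²⁺] in the denominator gives [Sn²⁺] = 5.4 × 10^-4 M.

5.4 × 10^-4 M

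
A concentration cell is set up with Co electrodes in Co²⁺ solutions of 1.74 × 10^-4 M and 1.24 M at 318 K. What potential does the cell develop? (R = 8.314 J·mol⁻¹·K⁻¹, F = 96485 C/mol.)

Both half-cells are Co²⁺/Co, so E°_cell = 0. The concentrated side is the cathode; the cell reaction moves Co²⁺ from high to low concentration with n = 2.
Q = [Co²⁺]_dilute/[Co²⁺]_conc = 1.74 × 10^-4/1.24 = 1.4 × 10^-4.
E = 0 − (RT/nF) ln Q = −((8.314×318)/(2×96485))(-8.872) = 0.1216 V.

0.12 V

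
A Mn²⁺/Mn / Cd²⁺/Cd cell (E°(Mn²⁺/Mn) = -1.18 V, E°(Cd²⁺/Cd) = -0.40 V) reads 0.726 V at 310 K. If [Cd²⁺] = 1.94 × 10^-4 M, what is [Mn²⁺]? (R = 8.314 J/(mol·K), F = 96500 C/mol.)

From the Nernst equation, ln Q = nF(E° − E)/RT = 2×96500×(0.78 − 0.726)/(8.314×310) = 4.044, so Q = 57.0.
With Q = [Mn²⁺]/[Cd²⁺] and the known concentrations, [Mn²⁺] in the numerator gives [Mn²⁺] = 0.011 M.

0.011 M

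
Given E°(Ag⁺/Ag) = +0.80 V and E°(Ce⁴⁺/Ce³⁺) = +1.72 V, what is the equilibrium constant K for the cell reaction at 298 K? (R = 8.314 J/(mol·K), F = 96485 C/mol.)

3.6 × 10^15

E°_cell = +1.72 − (+0.80) = 0.92 V, with n = 1 electron transferred.
At equilibrium E = 0, so the Nernst equation gives ln K = nFE°/RT = (1)(96485)(0.92)/((8.314)(298)) = 35.83.
K = e^35.83 = 3.6 × 10^15.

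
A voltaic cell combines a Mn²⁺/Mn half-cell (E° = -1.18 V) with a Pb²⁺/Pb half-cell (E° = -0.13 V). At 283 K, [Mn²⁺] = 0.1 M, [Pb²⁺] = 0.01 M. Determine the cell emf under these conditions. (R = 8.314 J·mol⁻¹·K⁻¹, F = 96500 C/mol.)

The Pb²⁺/Pb couple has the higher reduction potential and acts as the cathode, so E°_cell = -0.13 − (-1.18) = 1.05 V.
Balancing electrons gives n = 2; the reaction quotient is Q = [Mn²⁺]/[Pb²⁺] = 10.0.
E = E° − (RT/nF) ln Q = 1.05 − (8.314×283)/(2×96500) × (2.303) = 1.050 − 0.028 = 1.022 V.

1.02 V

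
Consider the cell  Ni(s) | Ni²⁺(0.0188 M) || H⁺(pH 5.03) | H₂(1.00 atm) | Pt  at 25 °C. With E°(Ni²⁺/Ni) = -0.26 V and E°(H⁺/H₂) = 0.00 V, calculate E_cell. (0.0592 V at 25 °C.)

0.013 V

The hydrogen couple is the cathode, so E°_cell = 0.26 V; n = 2.
[H⁺] = 10^(−5.03) = 9.3 × 10^-6 M, and Q = [Ni²⁺]·P(H₂) / [H⁺]^2 = 2.16 × 10^8.
E = E° − (0.0592/2) log Q = 0.26 − (0.0592/2)(8.334) = 0.013 V.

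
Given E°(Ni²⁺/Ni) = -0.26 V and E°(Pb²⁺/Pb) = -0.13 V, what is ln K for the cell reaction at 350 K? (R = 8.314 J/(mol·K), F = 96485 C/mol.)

E°_cell = -0.13 − (-0.26) = 0.13 V, with n = 2 electrons transferred.
At equilibrium E = 0, so the Nernst equation gives ln K = nFE°/RT = (2)(96485)(0.13)/((8.314)(350)) = 8.62.

ln K = 8.6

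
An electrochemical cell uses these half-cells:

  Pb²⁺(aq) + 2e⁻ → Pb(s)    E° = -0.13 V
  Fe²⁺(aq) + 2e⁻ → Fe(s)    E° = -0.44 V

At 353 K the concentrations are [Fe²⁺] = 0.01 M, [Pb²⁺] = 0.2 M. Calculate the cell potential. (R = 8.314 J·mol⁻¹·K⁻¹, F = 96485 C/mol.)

0.356 V

The Pb²⁺/Pb couple has the higher reduction potential and acts as the cathode, so E°_cell = -0.13 − (-0.44) = 0.31 V.
Balancing electrons gives n = 2; the reaction quotient is Q = [Fe²⁺]/[Pb²⁺] = 0.0500.
E = E° − (RT/nF) ln Q = 0.31 − (8.314×353)/(2×96485) × (-2.996) = 0.310 + 0.046 = 0.356 V.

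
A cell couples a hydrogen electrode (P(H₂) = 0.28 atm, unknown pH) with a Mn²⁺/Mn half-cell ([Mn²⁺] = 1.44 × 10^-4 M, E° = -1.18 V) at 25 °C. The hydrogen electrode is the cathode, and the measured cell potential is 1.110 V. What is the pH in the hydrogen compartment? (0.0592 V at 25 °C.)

E°_cell = 1.18 V and n = 2.
log Q = n(E° − E)/0.0592 = 2×(1.18 − 1.110)/0.0592 = 2.365.
With Q = [Mn²⁺]·P(H₂) / [H⁺]^2, solving for [H⁺] gives log[H⁺] = -3.380, so pH = 3.38.

pH = 3.38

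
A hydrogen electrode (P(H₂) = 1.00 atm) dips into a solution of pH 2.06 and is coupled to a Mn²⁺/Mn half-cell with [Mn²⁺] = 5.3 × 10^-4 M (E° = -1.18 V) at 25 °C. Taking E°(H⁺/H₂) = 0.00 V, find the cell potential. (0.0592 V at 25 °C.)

1.16 V

The hydrogen couple is the cathode, so E°_cell = 1.18 V; n = 2.
[H⁺] = 10^(−2.06) = 0.0087 M, and Q = [Mn²⁺]·P(H₂) / [H⁺]^2 = 6.99.
E = E° − (0.0592/2) log Q = 1.18 − (0.0592/2)(0.844) = 1.155 V.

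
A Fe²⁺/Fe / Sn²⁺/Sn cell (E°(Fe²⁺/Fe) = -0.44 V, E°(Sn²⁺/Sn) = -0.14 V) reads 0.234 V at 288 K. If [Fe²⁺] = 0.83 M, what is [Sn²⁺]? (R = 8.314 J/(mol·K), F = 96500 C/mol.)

0.0041 M

From the Nernst equation, ln Q = nF(E° − E)/RT = 2×96500×(0.30 − 0.234)/(8.314×288) = 5.320, so Q = 204.
With Q = [Fe²⁺]/[Sn²⁺] and the known concentrations, [Sn²⁺] in the denominator gives [Sn²⁺] = 0.0041 M.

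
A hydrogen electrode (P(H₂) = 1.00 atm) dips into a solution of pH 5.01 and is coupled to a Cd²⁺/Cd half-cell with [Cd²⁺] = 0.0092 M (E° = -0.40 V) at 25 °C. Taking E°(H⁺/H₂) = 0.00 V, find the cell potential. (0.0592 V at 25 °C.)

0.16 V

The hydrogen couple is the cathode, so E°_cell = 0.40 V; n = 2.
[H⁺] = 10^(−5.01) = 9.8 × 10^-6 M, and Q = [Cd²⁺]·P(H₂) / [H⁺]^2 = 9.63 × 10^7.
E = E° − (0.0592/2) log Q = 0.40 − (0.0592/2)(7.984) = 0.164 V.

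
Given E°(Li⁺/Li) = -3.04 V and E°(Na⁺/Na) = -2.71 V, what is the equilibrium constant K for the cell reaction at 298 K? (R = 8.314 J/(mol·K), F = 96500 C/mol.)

E°_cell = -2.71 − (-3.04) = 0.33 V, with n = 1 electron transferred.
At equilibrium E = 0, so the Nernst equation gives ln K = nFE°/RT = (1)(96500)(0.33)/((8.314)(298)) = 12.85.
K = e^12.85 = 3.8 × 10^5.

3.8 × 10^5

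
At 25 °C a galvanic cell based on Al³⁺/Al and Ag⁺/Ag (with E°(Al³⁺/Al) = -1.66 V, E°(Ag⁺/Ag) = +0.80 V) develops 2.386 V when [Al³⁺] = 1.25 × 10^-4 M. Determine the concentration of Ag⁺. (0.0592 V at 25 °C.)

From the Nernst equation, log Q = n(E° − E)/0.0592 = 3(2.46 − 2.386)/0.0592 = 3.750, so Q = 5620.
With Q = [Al³⁺]/[Ag⁺]^3 and the known concentrations, [Ag⁺]^3 in the denominator gives [Ag⁺] = 0.0028 M.

0.0028 M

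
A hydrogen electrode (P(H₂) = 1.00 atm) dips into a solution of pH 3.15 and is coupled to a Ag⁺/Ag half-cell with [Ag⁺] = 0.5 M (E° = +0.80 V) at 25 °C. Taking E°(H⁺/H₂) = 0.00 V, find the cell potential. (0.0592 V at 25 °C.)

The Ag⁺/Ag couple is the cathode, so E°_cell = 0.80 V; n = 2.
[H⁺] = 10^(−3.15) = 7.1 × 10^-4 M, and Q = [H⁺]^2 / ([Ag⁺]^2·P(H₂)) = 2 × 10^-6.
E = E° − (0.0592/2) log Q = 0.80 − (0.0592/2)(-5.698) = 0.969 V.

0.97 V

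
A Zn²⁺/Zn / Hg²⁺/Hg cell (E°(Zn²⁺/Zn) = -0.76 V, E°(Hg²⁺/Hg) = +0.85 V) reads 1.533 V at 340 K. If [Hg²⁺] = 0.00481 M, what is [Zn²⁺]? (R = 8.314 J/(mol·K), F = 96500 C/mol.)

From the Nernst equation, ln Q = nF(E° − E)/RT = 2×96500×(1.61 − 1.533)/(8.314×340) = 5.257, so Q = 192.
With Q = [Zn²⁺]/[Hg²⁺] and the known concentrations, [Zn²⁺] in the numerator gives [Zn²⁺] = 0.92 M.

0.92 M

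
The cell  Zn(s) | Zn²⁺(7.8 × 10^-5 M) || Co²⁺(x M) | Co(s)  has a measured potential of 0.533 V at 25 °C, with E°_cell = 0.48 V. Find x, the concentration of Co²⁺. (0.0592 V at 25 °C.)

0.0048 M

From the Nernst equation, log Q = n(E° − E)/0.0592 = 2(0.48 − 0.533)/0.0592 = -1.791, so Q = 0.0162.
With Q = [Zn²⁺]/[Co²⁺] and the known concentrations, [Co²⁺] in the denominator gives [Co²⁺] = 0.0048 M.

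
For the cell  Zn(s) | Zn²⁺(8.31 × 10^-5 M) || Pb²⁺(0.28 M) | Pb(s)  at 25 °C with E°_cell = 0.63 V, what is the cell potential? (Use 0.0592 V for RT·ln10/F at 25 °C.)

Balancing electrons gives n = 2; the reaction quotient is Q = [Zn²⁺]/[Pb²⁺] = 2.97 × 10^-4.
At 25 °C, E = E° − (0.0592/n) log Q = 0.63 − (0.0592/2)(-3.528) = 0.630 + 0.104 = 0.734 V.

0.734 V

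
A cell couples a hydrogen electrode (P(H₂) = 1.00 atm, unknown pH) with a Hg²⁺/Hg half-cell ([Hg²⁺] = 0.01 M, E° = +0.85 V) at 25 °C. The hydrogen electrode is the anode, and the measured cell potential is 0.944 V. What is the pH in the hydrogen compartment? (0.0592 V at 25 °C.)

pH = 2.59

E°_cell = 0.85 V and n = 2.
log Q = n(E° − E)/0.0592 = 2×(0.85 − 0.944)/0.0592 = -3.176.
With Q = [H⁺]^2 / ([Hg²⁺]·P(H₂)), solving for [H⁺] gives log[H⁺] = -2.588, so pH = 2.59.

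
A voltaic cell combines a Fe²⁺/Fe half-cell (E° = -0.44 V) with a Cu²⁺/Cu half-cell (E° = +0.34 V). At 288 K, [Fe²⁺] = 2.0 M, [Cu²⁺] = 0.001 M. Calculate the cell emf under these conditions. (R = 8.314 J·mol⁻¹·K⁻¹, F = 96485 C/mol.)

The Cu²⁺/Cu couple has the higher reduction potential and acts as the cathode, so E°_cell = +0.34 − (-0.44) = 0.78 V.
Balancing electrons gives n = 2; the reaction quotient is Q = [Fe²⁺]/[Cu²⁺] = 2000.
E = E° − (RT/nF) ln Q = 0.78 − (8.314×288)/(2×96485) × (7.601) = 0.780 − 0.094 = 0.686 V.

0.686 V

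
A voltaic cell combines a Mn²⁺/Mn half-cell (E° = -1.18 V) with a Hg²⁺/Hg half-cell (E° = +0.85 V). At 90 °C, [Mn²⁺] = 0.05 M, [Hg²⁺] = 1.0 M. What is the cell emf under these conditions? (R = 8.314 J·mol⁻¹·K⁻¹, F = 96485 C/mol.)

The Hg²⁺/Hg couple has the higher reduction potential and acts as the cathode, so E°_cell = +0.85 − (-1.18) = 2.03 V.
Balancing electrons gives n = 2; the reaction quotient is Q = [Mn²⁺]/[Hg²⁺] = 0.0500.
E = E° − (RT/nF) ln Q = 2.03 − (8.314×363)/(2×96485) × (-2.996) = 2.030 + 0.047 = 2.077 V.

2.08 V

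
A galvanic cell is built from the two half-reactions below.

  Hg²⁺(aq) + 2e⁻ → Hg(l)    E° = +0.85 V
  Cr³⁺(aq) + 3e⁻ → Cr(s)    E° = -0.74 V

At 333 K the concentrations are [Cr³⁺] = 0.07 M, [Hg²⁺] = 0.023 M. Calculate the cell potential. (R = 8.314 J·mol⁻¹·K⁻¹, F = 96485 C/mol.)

1.56 V

The Hg²⁺/Hg couple has the higher reduction potential and acts as the cathode, so E°_cell = +0.85 − (-0.74) = 1.59 V.
Balancing electrons gives n = 6; the reaction quotient is Q = [Cr³⁺]^2/[Hg²⁺]^3 = 403.
E = E° − (RT/nF) ln Q = 1.59 − (8.314×333)/(6×96485) × (5.998) = 1.590 − 0.029 = 1.561 V.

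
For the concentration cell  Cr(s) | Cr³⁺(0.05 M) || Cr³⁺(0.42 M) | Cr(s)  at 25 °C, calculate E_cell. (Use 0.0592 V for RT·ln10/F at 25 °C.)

0.018 V

Both half-cells are Cr³⁺/Cr, so E°_cell = 0. The concentrated side is the cathode; the cell reaction moves Cr³⁺ from high to low concentration with n = 3.
Q = [Cr³⁺]_dilute/[Cr³⁺]_conc = 0.05/0.42 = 0.119.
E = 0 − (0.0592/3) log Q = −(0.0592/3)(-0.924) = 0.0182 V.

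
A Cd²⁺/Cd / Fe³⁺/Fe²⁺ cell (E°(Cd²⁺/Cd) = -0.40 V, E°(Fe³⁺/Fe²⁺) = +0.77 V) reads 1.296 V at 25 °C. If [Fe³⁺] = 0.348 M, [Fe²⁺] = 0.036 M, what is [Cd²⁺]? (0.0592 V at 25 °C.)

0.0052 M

From the Nernst equation, log Q = n(E° − E)/0.0592 = 2(1.17 − 1.296)/0.0592 = -4.257, so Q = 5.54 × 10^-5.
With Q = [Cd²⁺]·[Fe²⁺]^2/[Fe³⁺]^2 and the known concentrations, [Cd²⁺] in the numerator gives [Cd²⁺] = 0.0052 M.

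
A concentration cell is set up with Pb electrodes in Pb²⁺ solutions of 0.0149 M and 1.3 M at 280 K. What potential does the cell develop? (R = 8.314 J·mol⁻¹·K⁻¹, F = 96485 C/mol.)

0.054 V

Both half-cells are Pb²⁺/Pb, so E°_cell = 0. The concentrated side is the cathode; the cell reaction moves Pb²⁺ from high to low concentration with n = 2.
Q = [Pb²⁺]_dilute/[Pb²⁺]_conc = 0.0149/1.3 = 0.0115.
E = 0 − (RT/nF) ln Q = −((8.314×280)/(2×96485))(-4.469) = 0.0539 V.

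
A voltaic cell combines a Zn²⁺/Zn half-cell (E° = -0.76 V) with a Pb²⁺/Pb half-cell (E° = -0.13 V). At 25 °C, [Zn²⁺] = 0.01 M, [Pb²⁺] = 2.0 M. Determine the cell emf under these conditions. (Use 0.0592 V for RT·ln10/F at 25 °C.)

0.698 V

The Pb²⁺/Pb couple has the higher reduction potential and acts as the cathode, so E°_cell = -0.13 − (-0.76) = 0.63 V.
Balancing electrons gives n = 2; the reaction quotient is Q = [Zn²⁺]/[Pb²⁺] = 0.00500.
At 25 °C, E = E° − (0.0592/n) log Q = 0.63 − (0.0592/2)(-2.301) = 0.630 + 0.068 = 0.698 V.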